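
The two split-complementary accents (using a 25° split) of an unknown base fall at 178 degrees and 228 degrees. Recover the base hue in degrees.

The accents sit 25° either side of the complement, so the complement is their short-arc midpoint on the wheel.
Short-arc midpoint of 178° and 228°: 203°.
Base is 180° from the complement: 203 − 180 = 23°

23°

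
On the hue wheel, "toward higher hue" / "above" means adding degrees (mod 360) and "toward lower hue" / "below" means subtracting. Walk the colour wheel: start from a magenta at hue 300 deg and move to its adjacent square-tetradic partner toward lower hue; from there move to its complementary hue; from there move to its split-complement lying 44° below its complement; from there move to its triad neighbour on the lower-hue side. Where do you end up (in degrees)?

46°

300 − 90 = 210°   (square ↓)
210 + 180 = 390 → 390 − 360 = 30°   (complement)
30 + 136 = 166°   (split-comp 44° ↓)
166 − 120 = 46°   (triadic ↓)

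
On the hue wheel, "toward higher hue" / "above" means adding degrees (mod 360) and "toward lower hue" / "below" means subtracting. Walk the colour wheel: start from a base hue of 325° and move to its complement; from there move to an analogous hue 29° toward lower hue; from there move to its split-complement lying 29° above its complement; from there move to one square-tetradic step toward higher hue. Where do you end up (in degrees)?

55°

325 + 180 = 505 → 505 − 360 = 145°   (complement)
145 − 29 = 116°   (analog 29° ↓)
116 + 209 = 325°   (split-comp 29° ↑)
325 + 90 = 415 → 415 − 360 = 55°   (square ↑)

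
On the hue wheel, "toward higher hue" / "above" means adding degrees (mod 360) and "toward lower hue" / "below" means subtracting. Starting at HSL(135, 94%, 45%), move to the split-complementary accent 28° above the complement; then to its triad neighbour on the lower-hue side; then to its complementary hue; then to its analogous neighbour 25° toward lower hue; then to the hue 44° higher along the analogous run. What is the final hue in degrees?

62°

135 + 208 = 343°   (split-comp 28° ↑)
343 − 120 = 223°   (triadic ↓)
223 + 180 = 403 → 403 − 360 = 43°   (complement)
43 − 25 = 18°   (analog 25° ↓)
18 + 44 = 62°   (analog 44° ↑)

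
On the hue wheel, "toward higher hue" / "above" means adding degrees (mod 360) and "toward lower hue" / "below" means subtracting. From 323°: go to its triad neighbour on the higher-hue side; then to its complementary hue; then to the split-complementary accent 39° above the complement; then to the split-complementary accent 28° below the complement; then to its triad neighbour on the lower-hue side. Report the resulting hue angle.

323 + 120 = 443 → 443 − 360 = 83°   (triadic ↑)
83 + 180 = 263°   (complement)
263 + 219 = 482 → 482 − 360 = 122°   (split-comp 39° ↑)
122 + 152 = 274°   (split-comp 28° ↓)
274 − 120 = 154°   (triadic ↓)

154°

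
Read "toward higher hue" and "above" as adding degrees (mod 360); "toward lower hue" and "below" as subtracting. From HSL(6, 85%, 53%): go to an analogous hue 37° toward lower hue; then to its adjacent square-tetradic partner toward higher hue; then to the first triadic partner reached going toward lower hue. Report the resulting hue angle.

299°

6 − 37 = -31 → -31 + 360 = 329°   (analog 37° ↓)
329 + 90 = 419 → 419 − 360 = 59°   (square ↑)
59 − 120 = -61 → -61 + 360 = 299°   (triadic ↓)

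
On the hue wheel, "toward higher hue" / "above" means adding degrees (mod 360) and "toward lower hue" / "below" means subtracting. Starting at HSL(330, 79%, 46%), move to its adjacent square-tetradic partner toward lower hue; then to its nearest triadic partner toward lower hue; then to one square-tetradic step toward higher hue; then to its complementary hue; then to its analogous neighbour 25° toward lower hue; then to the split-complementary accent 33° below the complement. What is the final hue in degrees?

−90° (square ↓): 330 − 90 = 240°
−120° (triadic ↓): 240 − 120 = 120°
+90° (square ↑): 120 + 90 = 210°
+180° (complement): 210 + 180 = 390 → 390 − 360 = 30°
−25° (analog 25° ↓): 30 − 25 = 5°
+147° (split-comp 33° ↓): 5 + 147 = 152°

152°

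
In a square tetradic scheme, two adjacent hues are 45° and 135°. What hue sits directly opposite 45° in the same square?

A square tetradic scheme places four hues 90° apart; opposite corners are 180° apart.
45 + 180 = 225°

225°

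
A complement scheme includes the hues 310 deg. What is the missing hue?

130°

The complement sits 180° across the wheel.
The full set through 310° is {130°, 310°}.
Given {310°}, the missing hue is 130°.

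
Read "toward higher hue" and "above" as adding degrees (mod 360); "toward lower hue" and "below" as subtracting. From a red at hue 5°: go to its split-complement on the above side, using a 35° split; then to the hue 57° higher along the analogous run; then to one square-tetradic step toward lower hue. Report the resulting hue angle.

187°

5 + 215 = 220°   (split-comp 35° ↑)
220 + 57 = 277°   (analog 57° ↑)
277 − 90 = 187°   (square ↓)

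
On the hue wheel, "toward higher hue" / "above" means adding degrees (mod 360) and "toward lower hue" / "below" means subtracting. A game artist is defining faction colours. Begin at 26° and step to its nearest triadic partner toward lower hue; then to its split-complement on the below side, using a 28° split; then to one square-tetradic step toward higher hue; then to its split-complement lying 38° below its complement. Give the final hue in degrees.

−120° (triadic ↓): 26 − 120 = -94 → -94 + 360 = 266°
+152° (split-comp 28° ↓): 266 + 152 = 418 → 418 − 360 = 58°
+90° (square ↑): 58 + 90 = 148°
+142° (split-comp 38° ↓): 148 + 142 = 290°

290°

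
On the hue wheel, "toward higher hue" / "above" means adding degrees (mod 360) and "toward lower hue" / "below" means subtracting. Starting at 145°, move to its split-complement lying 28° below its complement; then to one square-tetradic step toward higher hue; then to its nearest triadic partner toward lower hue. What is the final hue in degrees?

267°

+152° (split-comp 28° ↓): 145 + 152 = 297°
+90° (square ↑): 297 + 90 = 387 → 387 − 360 = 27°
−120° (triadic ↓): 27 − 120 = -93 → -93 + 360 = 267°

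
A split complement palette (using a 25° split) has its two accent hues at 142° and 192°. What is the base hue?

The accents sit 25° either side of the complement, so the complement is their short-arc midpoint on the wheel.
Short-arc midpoint of 142° and 192°: 167°.
Base is 180° from the complement: 167 − 180 = -13 → -13 + 360 = 347°

347°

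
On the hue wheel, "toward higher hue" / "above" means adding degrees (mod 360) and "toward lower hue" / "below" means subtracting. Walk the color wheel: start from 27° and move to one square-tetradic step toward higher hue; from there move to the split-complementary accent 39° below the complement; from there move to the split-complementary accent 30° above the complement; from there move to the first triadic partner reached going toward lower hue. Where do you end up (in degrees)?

348°

27 + 90 = 117°   (square ↑)
117 + 141 = 258°   (split-comp 39° ↓)
258 + 210 = 468 → 468 − 360 = 108°   (split-comp 30° ↑)
108 − 120 = -12 → -12 + 360 = 348°   (triadic ↓)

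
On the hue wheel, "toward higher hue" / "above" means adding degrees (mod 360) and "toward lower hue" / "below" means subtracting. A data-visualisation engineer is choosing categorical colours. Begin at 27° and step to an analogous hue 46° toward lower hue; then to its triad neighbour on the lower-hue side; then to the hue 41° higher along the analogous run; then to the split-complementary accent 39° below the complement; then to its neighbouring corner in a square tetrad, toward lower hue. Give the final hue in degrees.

313°

analog 46° ↓ −46°: 27 − 46 = -19 → -19 + 360 = 341°
triadic ↓ −120°: 341 − 120 = 221°
analog 41° ↑ +41°: 221 + 41 = 262°
split-comp 39° ↓ +141°: 262 + 141 = 403 → 403 − 360 = 43°
square ↓ −90°: 43 − 90 = -47 → -47 + 360 = 313°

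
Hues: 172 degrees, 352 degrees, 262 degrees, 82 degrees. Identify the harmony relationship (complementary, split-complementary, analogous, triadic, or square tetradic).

Sort the hues: 82°, 172°, 262°, 352°.
Successive gaps around the wheel: 90°, 90°, 90°, 90°.
Four hues every 90° form a square tetradic scheme.

square tetradic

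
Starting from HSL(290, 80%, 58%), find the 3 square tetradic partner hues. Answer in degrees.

20°, 110°, and 200°

A square tetradic scheme places four hues every 90°.
290 + 90 = 380 → 380 − 360 = 20°
290 + 180 = 470 → 470 − 360 = 110°
290 + 270 = 560 → 560 − 360 = 200°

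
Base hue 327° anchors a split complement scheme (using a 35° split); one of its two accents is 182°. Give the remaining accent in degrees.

112°

Split-complementary hues sit 35° either side of the complement.
Complement of the base 327°: 327 + 180 = 507 → 507 − 360 = 147°
The given accent 182° is 35° one side of 147°; the other accent sits 35° the other side: 147 − 35 = 112°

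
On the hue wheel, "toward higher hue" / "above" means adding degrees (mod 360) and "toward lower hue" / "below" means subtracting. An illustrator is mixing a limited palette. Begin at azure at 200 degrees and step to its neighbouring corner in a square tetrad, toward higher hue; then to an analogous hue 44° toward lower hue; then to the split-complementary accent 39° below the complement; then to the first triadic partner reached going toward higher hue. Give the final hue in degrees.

147°

square ↑ +90°: 200 + 90 = 290°
analog 44° ↓ −44°: 290 − 44 = 246°
split-comp 39° ↓ +141°: 246 + 141 = 387 → 387 − 360 = 27°
triadic ↑ +120°: 27 + 120 = 147°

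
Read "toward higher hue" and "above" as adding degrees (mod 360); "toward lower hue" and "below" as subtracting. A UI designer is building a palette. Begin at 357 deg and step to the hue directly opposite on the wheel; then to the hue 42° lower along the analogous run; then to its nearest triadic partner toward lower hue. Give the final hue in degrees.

15°

+180° (complement): 357 + 180 = 537 → 537 − 360 = 177°
−42° (analog 42° ↓): 177 − 42 = 135°
−120° (triadic ↓): 135 − 120 = 15°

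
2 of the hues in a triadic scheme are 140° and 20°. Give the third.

A triad places three hues 120° apart.
The full set through 20° is {20°, 140°, 260°}.
Given {20°, 140°}, the missing hue is 260°.

260°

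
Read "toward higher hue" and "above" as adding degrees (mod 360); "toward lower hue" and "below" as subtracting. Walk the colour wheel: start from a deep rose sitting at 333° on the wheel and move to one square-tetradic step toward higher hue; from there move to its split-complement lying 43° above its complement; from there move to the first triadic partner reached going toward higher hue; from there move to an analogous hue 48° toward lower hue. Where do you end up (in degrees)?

358°

333 + 90 = 423 → 423 − 360 = 63°   (square ↑)
63 + 223 = 286°   (split-comp 43° ↑)
286 + 120 = 406 → 406 − 360 = 46°   (triadic ↑)
46 − 48 = -2 → -2 + 360 = 358°   (analog 48° ↓)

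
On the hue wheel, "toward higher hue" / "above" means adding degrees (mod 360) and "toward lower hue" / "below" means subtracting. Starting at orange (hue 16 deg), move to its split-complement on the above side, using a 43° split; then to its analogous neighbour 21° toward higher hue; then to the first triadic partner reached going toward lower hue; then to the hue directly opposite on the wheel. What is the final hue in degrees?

16 + 223 = 239°   (split-comp 43° ↑)
239 + 21 = 260°   (analog 21° ↑)
260 − 120 = 140°   (triadic ↓)
140 + 180 = 320°   (complement)

320°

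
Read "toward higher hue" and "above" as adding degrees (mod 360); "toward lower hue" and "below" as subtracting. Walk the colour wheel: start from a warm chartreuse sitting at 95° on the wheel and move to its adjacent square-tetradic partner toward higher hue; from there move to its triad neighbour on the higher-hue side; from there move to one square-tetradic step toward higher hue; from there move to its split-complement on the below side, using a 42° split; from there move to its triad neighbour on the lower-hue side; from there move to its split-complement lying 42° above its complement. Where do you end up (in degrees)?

275°

square ↑ +90°: 95 + 90 = 185°
triadic ↑ +120°: 185 + 120 = 305°
square ↑ +90°: 305 + 90 = 395 → 395 − 360 = 35°
split-comp 42° ↓ +138°: 35 + 138 = 173°
triadic ↓ −120°: 173 − 120 = 53°
split-comp 42° ↑ +222°: 53 + 222 = 275°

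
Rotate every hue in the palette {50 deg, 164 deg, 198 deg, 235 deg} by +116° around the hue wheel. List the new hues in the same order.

50 + 116 = 166°
164 + 116 = 280°
198 + 116 = 314°
235 + 116 = 351°

166°, 280°, 314°, 351°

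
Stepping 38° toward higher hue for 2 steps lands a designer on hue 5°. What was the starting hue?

289°

2 steps of 38° (toward higher hue) give a net shift of +76°.
Start = end − shift: 5 − 76 = -71 → -71 + 360 = 289°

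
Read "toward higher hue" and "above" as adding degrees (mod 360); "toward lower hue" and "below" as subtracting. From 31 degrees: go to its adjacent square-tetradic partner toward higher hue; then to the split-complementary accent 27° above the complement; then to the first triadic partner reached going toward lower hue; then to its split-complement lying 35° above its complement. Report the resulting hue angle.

63°

+90° (square ↑): 31 + 90 = 121°
+207° (split-comp 27° ↑): 121 + 207 = 328°
−120° (triadic ↓): 328 − 120 = 208°
+215° (split-comp 35° ↑): 208 + 215 = 423 → 423 − 360 = 63°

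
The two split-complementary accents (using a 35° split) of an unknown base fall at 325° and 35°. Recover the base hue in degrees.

180°

The accents sit 35° either side of the complement, so the complement is their short-arc midpoint on the wheel.
Short-arc midpoint of 325° and 35°: 0°.
Base is 180° from the complement: 0 − 180 = -180 → -180 + 360 = 180°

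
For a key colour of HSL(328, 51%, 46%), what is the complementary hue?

148°

The complement sits 180° across the wheel.
328 + 180 = 508 → 508 − 360 = 148°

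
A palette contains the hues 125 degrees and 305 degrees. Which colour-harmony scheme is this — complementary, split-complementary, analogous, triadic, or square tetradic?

complementary

Sort the hues: 125°, 305°.
Successive gaps around the wheel: 180°, 180°.
Two hues 180° apart are complementary.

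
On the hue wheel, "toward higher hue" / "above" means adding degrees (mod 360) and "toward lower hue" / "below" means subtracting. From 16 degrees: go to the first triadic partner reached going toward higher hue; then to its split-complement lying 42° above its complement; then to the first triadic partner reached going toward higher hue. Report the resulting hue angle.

118°

16 + 120 = 136°   (triadic ↑)
136 + 222 = 358°   (split-comp 42° ↑)
358 + 120 = 478 → 478 − 360 = 118°   (triadic ↑)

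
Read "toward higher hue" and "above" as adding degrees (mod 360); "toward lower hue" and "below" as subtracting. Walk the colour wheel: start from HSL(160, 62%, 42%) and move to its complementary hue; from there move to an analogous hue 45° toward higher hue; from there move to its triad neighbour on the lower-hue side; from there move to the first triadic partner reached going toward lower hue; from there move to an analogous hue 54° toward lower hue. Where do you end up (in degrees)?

91°

complement +180°: 160 + 180 = 340°
analog 45° ↑ +45°: 340 + 45 = 385 → 385 − 360 = 25°
triadic ↓ −120°: 25 − 120 = -95 → -95 + 360 = 265°
triadic ↓ −120°: 265 − 120 = 145°
analog 54° ↓ −54°: 145 − 54 = 91°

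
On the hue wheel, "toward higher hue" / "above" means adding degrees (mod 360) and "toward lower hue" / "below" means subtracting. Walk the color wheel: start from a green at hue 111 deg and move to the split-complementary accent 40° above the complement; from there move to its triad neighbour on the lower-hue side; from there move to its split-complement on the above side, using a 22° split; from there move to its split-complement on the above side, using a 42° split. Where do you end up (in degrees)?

split-comp 40° ↑ +220°: 111 + 220 = 331°
triadic ↓ −120°: 331 − 120 = 211°
split-comp 22° ↑ +202°: 211 + 202 = 413 → 413 − 360 = 53°
split-comp 42° ↑ +222°: 53 + 222 = 275°

275°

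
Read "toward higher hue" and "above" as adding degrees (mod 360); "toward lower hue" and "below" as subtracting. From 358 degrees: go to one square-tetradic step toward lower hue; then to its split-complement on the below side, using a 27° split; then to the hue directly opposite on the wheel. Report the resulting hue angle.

241°

square ↓ −90°: 358 − 90 = 268°
split-comp 27° ↓ +153°: 268 + 153 = 421 → 421 − 360 = 61°
complement +180°: 61 + 180 = 241°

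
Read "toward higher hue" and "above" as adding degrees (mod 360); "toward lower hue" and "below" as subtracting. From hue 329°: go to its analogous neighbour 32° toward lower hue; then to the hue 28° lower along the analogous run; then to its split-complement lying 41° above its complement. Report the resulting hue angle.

130°

analog 32° ↓ −32°: 329 − 32 = 297°
analog 28° ↓ −28°: 297 − 28 = 269°
split-comp 41° ↑ +221°: 269 + 221 = 490 → 490 − 360 = 130°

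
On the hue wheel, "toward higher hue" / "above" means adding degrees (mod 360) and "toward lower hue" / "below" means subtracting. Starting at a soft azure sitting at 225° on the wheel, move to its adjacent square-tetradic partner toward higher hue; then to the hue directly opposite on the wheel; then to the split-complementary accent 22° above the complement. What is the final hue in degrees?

square ↑ +90°: 225 + 90 = 315°
complement +180°: 315 + 180 = 495 → 495 − 360 = 135°
split-comp 22° ↑ +202°: 135 + 202 = 337°

337°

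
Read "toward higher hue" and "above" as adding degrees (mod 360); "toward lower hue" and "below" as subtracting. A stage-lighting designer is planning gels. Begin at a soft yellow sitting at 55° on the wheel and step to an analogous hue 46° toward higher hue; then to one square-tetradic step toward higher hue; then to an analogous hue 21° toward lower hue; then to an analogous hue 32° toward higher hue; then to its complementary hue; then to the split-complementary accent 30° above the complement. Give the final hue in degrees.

232°

55 + 46 = 101°   (analog 46° ↑)
101 + 90 = 191°   (square ↑)
191 − 21 = 170°   (analog 21° ↓)
170 + 32 = 202°   (analog 32° ↑)
202 + 180 = 382 → 382 − 360 = 22°   (complement)
22 + 210 = 232°   (split-comp 30° ↑)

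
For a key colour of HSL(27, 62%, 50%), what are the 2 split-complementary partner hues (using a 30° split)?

Split-complementary hues sit 30° either side of the complement.
Complement of 27°: 27 + 180 = 207°
207 − 30 = 177°
207 + 30 = 237°

177° and 237°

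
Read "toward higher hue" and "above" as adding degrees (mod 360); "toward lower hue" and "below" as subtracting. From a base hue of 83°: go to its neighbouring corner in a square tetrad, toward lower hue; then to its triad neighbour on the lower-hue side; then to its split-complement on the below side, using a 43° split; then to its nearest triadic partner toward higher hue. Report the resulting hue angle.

130°

−90° (square ↓): 83 − 90 = -7 → -7 + 360 = 353°
−120° (triadic ↓): 353 − 120 = 233°
+137° (split-comp 43° ↓): 233 + 137 = 370 → 370 − 360 = 10°
+120° (triadic ↑): 10 + 120 = 130°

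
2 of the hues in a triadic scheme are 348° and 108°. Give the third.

228°

A triad places three hues 120° apart.
The full set through 108° is {108°, 228°, 348°}.
Given {108°, 348°}, the missing hue is 228°.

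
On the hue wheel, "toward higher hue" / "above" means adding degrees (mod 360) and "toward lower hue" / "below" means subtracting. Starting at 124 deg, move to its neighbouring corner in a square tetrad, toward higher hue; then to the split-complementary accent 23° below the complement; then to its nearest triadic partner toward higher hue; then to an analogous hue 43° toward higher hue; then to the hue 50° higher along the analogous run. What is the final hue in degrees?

224°

124 + 90 = 214°   (square ↑)
214 + 157 = 371 → 371 − 360 = 11°   (split-comp 23° ↓)
11 + 120 = 131°   (triadic ↑)
131 + 43 = 174°   (analog 43° ↑)
174 + 50 = 224°   (analog 50° ↑)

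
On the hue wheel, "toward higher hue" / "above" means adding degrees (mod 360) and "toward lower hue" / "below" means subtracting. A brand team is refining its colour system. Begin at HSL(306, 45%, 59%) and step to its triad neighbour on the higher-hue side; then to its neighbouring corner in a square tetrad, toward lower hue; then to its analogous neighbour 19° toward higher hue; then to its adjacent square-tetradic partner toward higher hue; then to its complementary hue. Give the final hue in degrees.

triadic ↑ +120°: 306 + 120 = 426 → 426 − 360 = 66°
square ↓ −90°: 66 − 90 = -24 → -24 + 360 = 336°
analog 19° ↑ +19°: 336 + 19 = 355°
square ↑ +90°: 355 + 90 = 445 → 445 − 360 = 85°
complement +180°: 85 + 180 = 265°

265°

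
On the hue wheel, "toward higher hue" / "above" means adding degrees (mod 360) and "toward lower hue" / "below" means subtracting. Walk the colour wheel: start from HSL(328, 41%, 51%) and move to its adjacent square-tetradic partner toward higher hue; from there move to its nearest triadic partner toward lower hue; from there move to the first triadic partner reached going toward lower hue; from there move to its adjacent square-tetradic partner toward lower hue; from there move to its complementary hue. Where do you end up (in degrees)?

328 + 90 = 418 → 418 − 360 = 58°   (square ↑)
58 − 120 = -62 → -62 + 360 = 298°   (triadic ↓)
298 − 120 = 178°   (triadic ↓)
178 − 90 = 88°   (square ↓)
88 + 180 = 268°   (complement)

268°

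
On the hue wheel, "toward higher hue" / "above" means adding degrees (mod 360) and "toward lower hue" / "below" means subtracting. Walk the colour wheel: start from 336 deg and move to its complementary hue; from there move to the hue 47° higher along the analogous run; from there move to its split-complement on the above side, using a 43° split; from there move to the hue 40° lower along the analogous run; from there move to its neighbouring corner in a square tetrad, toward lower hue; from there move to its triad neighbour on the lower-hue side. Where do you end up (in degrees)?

176°

336 + 180 = 516 → 516 − 360 = 156°   (complement)
156 + 47 = 203°   (analog 47° ↑)
203 + 223 = 426 → 426 − 360 = 66°   (split-comp 43° ↑)
66 − 40 = 26°   (analog 40° ↓)
26 − 90 = -64 → -64 + 360 = 296°   (square ↓)
296 − 120 = 176°   (triadic ↓)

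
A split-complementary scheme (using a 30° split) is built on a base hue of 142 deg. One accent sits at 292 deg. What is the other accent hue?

Split-complementary hues sit 30° either side of the complement.
Complement of the base 142°: 142 + 180 = 322°
The given accent 292° is 30° one side of 322°; the other accent sits 30° the other side: 322 + 30 = 352°

352°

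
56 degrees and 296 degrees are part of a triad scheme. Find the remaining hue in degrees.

A triad places three hues 120° apart.
The full set through 56° is {56°, 176°, 296°}.
Given {56°, 296°}, the missing hue is 176°.

176°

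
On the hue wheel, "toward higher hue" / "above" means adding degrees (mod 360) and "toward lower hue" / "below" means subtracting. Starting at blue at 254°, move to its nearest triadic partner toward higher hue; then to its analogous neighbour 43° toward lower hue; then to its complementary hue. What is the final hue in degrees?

151°

triadic ↑ +120°: 254 + 120 = 374 → 374 − 360 = 14°
analog 43° ↓ −43°: 14 − 43 = -29 → -29 + 360 = 331°
complement +180°: 331 + 180 = 511 → 511 − 360 = 151°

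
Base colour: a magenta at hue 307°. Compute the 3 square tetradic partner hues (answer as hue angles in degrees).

A square tetradic scheme places four hues every 90°.
307 + 90 = 397 → 397 − 360 = 37°
307 + 180 = 487 → 487 − 360 = 127°
307 + 270 = 577 → 577 − 360 = 217°

37°, 127°, and 217°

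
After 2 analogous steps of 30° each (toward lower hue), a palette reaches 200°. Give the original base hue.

260°

2 steps of 30° (toward lower hue) give a net shift of −60°.
Start = end − shift: 200 + 60 = 260°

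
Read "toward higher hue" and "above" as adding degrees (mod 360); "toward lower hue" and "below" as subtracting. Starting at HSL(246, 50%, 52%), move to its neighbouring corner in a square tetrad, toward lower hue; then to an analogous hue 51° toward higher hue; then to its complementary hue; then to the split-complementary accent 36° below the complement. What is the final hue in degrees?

171°

246 − 90 = 156°   (square ↓)
156 + 51 = 207°   (analog 51° ↑)
207 + 180 = 387 → 387 − 360 = 27°   (complement)
27 + 144 = 171°   (split-comp 36° ↓)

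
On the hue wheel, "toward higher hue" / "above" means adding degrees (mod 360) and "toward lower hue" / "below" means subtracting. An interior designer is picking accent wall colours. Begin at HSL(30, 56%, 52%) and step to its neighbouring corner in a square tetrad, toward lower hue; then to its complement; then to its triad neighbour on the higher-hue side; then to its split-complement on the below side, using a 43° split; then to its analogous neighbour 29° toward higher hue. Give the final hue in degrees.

30 − 90 = -60 → -60 + 360 = 300°   (square ↓)
300 + 180 = 480 → 480 − 360 = 120°   (complement)
120 + 120 = 240°   (triadic ↑)
240 + 137 = 377 → 377 − 360 = 17°   (split-comp 43° ↓)
17 + 29 = 46°   (analog 29° ↑)

46°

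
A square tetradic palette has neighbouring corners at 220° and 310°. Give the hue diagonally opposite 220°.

A square tetradic scheme places four hues 90° apart; opposite corners are 180° apart.
220 + 180 = 400 → 400 − 360 = 40°

40°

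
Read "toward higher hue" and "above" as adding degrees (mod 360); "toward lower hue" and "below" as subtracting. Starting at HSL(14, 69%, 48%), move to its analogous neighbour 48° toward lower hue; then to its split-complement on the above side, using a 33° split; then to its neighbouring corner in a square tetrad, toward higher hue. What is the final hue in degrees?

269°

14 − 48 = -34 → -34 + 360 = 326°   (analog 48° ↓)
326 + 213 = 539 → 539 − 360 = 179°   (split-comp 33° ↑)
179 + 90 = 269°   (square ↑)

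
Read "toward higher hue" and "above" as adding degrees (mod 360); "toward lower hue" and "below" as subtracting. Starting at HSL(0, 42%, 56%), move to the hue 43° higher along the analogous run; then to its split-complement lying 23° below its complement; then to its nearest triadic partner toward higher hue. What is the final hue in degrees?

320°

0 + 43 = 43°   (analog 43° ↑)
43 + 157 = 200°   (split-comp 23° ↓)
200 + 120 = 320°   (triadic ↑)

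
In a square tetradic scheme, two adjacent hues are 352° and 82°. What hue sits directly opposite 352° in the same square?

172°

A square tetradic scheme places four hues 90° apart; opposite corners are 180° apart.
352 + 180 = 532 → 532 − 360 = 172°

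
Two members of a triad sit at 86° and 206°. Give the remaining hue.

326°

A triad spaces three hues 120° apart.
The full set is {86°, 206°, 326°}.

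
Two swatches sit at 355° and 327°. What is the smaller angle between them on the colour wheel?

|355 − 327| = 28.
28 ≤ 180, so the shorter arc is 28°.

28°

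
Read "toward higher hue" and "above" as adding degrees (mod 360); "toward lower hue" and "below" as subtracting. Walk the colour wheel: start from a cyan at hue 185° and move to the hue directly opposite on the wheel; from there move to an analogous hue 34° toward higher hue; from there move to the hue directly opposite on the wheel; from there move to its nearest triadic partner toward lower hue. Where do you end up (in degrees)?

complement +180°: 185 + 180 = 365 → 365 − 360 = 5°
analog 34° ↑ +34°: 5 + 34 = 39°
complement +180°: 39 + 180 = 219°
triadic ↓ −120°: 219 − 120 = 99°

99°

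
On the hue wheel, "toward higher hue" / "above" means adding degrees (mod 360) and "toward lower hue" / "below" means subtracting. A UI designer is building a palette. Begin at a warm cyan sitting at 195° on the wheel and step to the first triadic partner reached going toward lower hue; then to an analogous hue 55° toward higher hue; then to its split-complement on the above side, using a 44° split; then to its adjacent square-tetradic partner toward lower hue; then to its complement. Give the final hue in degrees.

84°

triadic ↓ −120°: 195 − 120 = 75°
analog 55° ↑ +55°: 75 + 55 = 130°
split-comp 44° ↑ +224°: 130 + 224 = 354°
square ↓ −90°: 354 − 90 = 264°
complement +180°: 264 + 180 = 444 → 444 − 360 = 84°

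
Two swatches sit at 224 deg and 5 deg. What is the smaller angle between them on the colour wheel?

|224 − 5| = 219.
The shorter arc is 360 − 219 = 141°.

141°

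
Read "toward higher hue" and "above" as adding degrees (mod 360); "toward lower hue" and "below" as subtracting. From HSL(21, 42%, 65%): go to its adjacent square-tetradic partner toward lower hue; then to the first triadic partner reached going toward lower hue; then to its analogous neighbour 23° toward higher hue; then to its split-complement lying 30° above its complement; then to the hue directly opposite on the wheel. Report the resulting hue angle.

224°

21 − 90 = -69 → -69 + 360 = 291°   (square ↓)
291 − 120 = 171°   (triadic ↓)
171 + 23 = 194°   (analog 23° ↑)
194 + 210 = 404 → 404 − 360 = 44°   (split-comp 30° ↑)
44 + 180 = 224°   (complement)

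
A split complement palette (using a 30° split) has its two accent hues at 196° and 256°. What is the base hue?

46°

The accents sit 30° either side of the complement, so the complement is their short-arc midpoint on the wheel.
Short-arc midpoint of 196° and 256°: 226°.
Base is 180° from the complement: 226 − 180 = 46°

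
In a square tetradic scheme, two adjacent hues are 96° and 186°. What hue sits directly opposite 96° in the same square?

276°

A square tetradic scheme places four hues 90° apart; opposite corners are 180° apart.
96 + 180 = 276°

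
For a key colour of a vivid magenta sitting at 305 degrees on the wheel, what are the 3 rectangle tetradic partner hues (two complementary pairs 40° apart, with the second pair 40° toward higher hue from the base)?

345°, 125° and 165°

A rectangular tetradic uses two complementary pairs 40° apart: offsets 0°, 40°, 180°, 220°.
305 + 40 = 345°
305 + 180 = 485 → 485 − 360 = 125°
305 + 220 = 525 → 525 − 360 = 165°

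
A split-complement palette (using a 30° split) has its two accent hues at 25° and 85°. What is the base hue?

The accents sit 30° either side of the complement, so the complement is their short-arc midpoint on the wheel.
Short-arc midpoint of 25° and 85°: 55°.
Base is 180° from the complement: 55 − 180 = -125 → -125 + 360 = 235°

235°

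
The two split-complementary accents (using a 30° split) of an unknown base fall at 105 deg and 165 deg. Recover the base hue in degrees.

The accents sit 30° either side of the complement, so the complement is their short-arc midpoint on the wheel.
Short-arc midpoint of 105° and 165°: 135°.
Base is 180° from the complement: 135 − 180 = -45 → -45 + 360 = 315°

315°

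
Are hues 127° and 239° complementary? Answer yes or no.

Angular distance: |127 − 239| = 112 = 112°.
Complementary requires 180°.

no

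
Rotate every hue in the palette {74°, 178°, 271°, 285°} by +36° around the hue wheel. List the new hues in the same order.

110°, 214°, 307°, 321°

74 + 36 = 110°
178 + 36 = 214°
271 + 36 = 307°
285 + 36 = 321°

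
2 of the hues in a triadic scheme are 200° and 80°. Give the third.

A triad places three hues 120° apart.
The full set through 80° is {80°, 200°, 320°}.
Given {80°, 200°}, the missing hue is 320°.

320°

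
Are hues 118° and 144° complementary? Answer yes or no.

Angular distance: |118 − 144| = 26 = 26°.
Complementary requires 180°.

no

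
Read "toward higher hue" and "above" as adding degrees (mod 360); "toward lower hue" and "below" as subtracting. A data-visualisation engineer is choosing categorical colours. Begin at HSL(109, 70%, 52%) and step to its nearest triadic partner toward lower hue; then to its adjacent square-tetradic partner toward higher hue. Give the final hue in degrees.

79°

109 − 120 = -11 → -11 + 360 = 349°   (triadic ↓)
349 + 90 = 439 → 439 − 360 = 79°   (square ↑)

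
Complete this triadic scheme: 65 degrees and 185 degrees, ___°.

305°

A triad places three hues 120° apart.
The full set through 65° is {65°, 185°, 305°}.
Given {65°, 185°}, the missing hue is 305°.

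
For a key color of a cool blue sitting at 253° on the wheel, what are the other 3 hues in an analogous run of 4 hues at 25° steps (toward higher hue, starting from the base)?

253 + 25 = 278°
253 + 50 = 303°
253 + 75 = 328°

278°, 303°, and 328°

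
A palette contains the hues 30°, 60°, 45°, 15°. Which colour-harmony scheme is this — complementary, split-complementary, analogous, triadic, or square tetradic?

analogous

Sort the hues: 15°, 30°, 45°, 60°.
Successive gaps around the wheel: 15°, 15°, 15°, 315°.
A run of hues at equal small steps (15°) with one large closing gap is an analogous group.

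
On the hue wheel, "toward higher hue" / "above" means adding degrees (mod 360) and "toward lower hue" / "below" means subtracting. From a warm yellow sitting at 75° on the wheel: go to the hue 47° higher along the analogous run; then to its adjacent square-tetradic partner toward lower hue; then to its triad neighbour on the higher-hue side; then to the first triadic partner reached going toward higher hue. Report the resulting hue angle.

+47° (analog 47° ↑): 75 + 47 = 122°
−90° (square ↓): 122 − 90 = 32°
+120° (triadic ↑): 32 + 120 = 152°
+120° (triadic ↑): 152 + 120 = 272°

272°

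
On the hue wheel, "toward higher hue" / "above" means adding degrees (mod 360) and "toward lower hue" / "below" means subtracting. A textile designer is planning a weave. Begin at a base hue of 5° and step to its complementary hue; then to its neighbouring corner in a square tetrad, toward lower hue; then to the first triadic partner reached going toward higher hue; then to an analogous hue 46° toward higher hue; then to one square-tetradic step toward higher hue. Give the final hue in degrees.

complement +180°: 5 + 180 = 185°
square ↓ −90°: 185 − 90 = 95°
triadic ↑ +120°: 95 + 120 = 215°
analog 46° ↑ +46°: 215 + 46 = 261°
square ↑ +90°: 261 + 90 = 351°

351°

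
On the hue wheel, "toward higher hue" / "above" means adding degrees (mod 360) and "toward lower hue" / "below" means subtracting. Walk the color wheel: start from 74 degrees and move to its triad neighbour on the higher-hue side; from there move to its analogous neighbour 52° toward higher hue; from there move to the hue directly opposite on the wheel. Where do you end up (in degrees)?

+120° (triadic ↑): 74 + 120 = 194°
+52° (analog 52° ↑): 194 + 52 = 246°
+180° (complement): 246 + 180 = 426 → 426 − 360 = 66°

66°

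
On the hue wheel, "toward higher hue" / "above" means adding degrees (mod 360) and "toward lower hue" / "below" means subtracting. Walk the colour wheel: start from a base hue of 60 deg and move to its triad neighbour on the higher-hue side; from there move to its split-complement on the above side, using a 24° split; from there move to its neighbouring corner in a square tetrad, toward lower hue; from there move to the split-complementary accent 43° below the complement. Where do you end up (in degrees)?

71°

triadic ↑ +120°: 60 + 120 = 180°
split-comp 24° ↑ +204°: 180 + 204 = 384 → 384 − 360 = 24°
square ↓ −90°: 24 − 90 = -66 → -66 + 360 = 294°
split-comp 43° ↓ +137°: 294 + 137 = 431 → 431 − 360 = 71°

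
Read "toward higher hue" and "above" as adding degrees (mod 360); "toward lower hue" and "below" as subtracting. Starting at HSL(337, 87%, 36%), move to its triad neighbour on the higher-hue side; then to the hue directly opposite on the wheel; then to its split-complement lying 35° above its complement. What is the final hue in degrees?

337 + 120 = 457 → 457 − 360 = 97°   (triadic ↑)
97 + 180 = 277°   (complement)
277 + 215 = 492 → 492 − 360 = 132°   (split-comp 35° ↑)

132°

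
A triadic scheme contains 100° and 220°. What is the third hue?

340°

A triad spaces three hues 120° apart.
The full set is {100°, 220°, 340°}.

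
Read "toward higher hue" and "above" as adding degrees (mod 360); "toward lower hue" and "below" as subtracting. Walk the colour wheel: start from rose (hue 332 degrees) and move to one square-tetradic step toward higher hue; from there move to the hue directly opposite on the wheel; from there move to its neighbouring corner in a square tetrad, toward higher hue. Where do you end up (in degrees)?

332°

square ↑ +90°: 332 + 90 = 422 → 422 − 360 = 62°
complement +180°: 62 + 180 = 242°
square ↑ +90°: 242 + 90 = 332°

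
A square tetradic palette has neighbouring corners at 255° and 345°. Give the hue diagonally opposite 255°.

A square tetradic scheme places four hues 90° apart; opposite corners are 180° apart.
255 + 180 = 435 → 435 − 360 = 75°

75°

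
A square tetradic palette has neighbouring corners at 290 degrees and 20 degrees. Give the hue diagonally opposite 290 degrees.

110°

A square tetradic scheme places four hues 90° apart; opposite corners are 180° apart.
290 + 180 = 470 → 470 − 360 = 110°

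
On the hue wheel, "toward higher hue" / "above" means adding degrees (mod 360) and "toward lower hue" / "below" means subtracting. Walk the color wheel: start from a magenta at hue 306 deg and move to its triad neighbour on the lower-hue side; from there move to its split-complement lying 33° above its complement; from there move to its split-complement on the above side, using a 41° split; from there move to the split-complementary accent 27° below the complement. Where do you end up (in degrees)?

triadic ↓ −120°: 306 − 120 = 186°
split-comp 33° ↑ +213°: 186 + 213 = 399 → 399 − 360 = 39°
split-comp 41° ↑ +221°: 39 + 221 = 260°
split-comp 27° ↓ +153°: 260 + 153 = 413 → 413 − 360 = 53°

53°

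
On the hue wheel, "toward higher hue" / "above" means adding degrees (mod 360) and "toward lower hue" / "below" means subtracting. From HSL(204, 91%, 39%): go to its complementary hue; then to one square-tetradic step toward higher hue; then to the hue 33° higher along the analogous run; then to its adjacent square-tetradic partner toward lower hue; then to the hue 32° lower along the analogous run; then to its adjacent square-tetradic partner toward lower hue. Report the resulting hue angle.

+180° (complement): 204 + 180 = 384 → 384 − 360 = 24°
+90° (square ↑): 24 + 90 = 114°
+33° (analog 33° ↑): 114 + 33 = 147°
−90° (square ↓): 147 − 90 = 57°
−32° (analog 32° ↓): 57 − 32 = 25°
−90° (square ↓): 25 − 90 = -65 → -65 + 360 = 295°

295°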